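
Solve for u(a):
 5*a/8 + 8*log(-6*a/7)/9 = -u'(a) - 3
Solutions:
 u(a) = C1 - 5*a^2/16 - 8*a*log(-a)/9 + a*(-19 - 8*log(6) + 8*log(7))/9


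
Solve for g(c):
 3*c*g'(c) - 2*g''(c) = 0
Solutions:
 g(c) = C1 + C2*erfi(sqrt(3)*c/2)


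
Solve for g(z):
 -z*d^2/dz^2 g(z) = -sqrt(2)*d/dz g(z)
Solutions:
 g(z) = C1 + C2*z^(1 + sqrt(2))


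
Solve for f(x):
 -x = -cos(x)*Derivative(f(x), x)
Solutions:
 f(x) = C1 + Integral(x/cos(x), x)


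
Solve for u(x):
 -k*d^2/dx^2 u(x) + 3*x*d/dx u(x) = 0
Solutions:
 u(x) = C1 + C2*erf(sqrt(6)*x*sqrt(-1/k)/2)/sqrt(-1/k)


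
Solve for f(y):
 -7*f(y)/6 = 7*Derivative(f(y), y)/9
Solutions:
 f(y) = C1*exp(-3*y/2)


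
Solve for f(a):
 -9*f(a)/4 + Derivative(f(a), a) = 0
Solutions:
 f(a) = C1*exp(9*a/4)


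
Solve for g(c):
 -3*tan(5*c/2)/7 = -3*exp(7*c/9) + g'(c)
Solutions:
 g(c) = C1 + 27*exp(7*c/9)/7 + 6*log(cos(5*c/2))/35


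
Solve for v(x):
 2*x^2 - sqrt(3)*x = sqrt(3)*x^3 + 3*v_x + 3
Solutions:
 v(x) = C1 - sqrt(3)*x^4/12 + 2*x^3/9 - sqrt(3)*x^2/6 - x


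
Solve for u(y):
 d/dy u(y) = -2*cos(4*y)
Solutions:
 u(y) = C1 - sin(4*y)/2


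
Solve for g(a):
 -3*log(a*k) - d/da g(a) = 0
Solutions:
 g(a) = C1 - 3*a*log(a*k) + 3*a


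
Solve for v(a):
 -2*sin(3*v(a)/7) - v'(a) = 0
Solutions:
 2*a + 7*log(cos(3*v(a)/7) - 1)/6 - 7*log(cos(3*v(a)/7) + 1)/6 = C1


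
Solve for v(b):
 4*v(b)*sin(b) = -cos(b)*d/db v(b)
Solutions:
 v(b) = C1*cos(b)^4


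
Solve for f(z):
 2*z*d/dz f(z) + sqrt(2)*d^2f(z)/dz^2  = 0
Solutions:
 f(z) = C1 + C2*erf(2^(3/4)*z/2)


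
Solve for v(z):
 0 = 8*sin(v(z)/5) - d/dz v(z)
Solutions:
 -8*z + 5*log(cos(v(z)/5) - 1)/2 - 5*log(cos(v(z)/5) + 1)/2 = C1


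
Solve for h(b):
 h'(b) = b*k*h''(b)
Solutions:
 h(b) = C1 + b^(((re(k) + 1)*re(k) + im(k)^2)/(re(k)^2 + im(k)^2))*(C2*sin(log(b)*Abs(im(k))/(re(k)^2 + im(k)^2)) + C3*cos(log(b)*im(k)/(re(k)^2 + im(k)^2)))


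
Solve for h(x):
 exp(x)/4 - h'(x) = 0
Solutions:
 h(x) = C1 + exp(x)/4


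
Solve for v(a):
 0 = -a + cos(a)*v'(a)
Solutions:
 v(a) = C1 + Integral(a/cos(a), a)


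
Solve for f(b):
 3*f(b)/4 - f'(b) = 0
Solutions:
 f(b) = C1*exp(3*b/4)


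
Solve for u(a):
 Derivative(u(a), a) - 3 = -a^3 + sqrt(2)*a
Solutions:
 u(a) = C1 - a^4/4 + sqrt(2)*a^2/2 + 3*a


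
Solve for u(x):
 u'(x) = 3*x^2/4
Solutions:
 u(x) = C1 + x^3/4


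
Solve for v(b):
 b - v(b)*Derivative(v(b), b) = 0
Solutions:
 v(b) = -sqrt(C1 + b^2)
 v(b) = sqrt(C1 + b^2)


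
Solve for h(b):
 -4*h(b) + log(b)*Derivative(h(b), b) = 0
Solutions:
 h(b) = C1*exp(4*li(b))


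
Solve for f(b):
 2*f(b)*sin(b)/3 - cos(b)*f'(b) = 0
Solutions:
 f(b) = C1/cos(b)^(2/3)


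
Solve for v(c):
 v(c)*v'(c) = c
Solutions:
 v(c) = -sqrt(C1 + c^2)
 v(c) = sqrt(C1 + c^2)


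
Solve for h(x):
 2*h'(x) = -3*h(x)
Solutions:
 h(x) = C1*exp(-3*x/2)


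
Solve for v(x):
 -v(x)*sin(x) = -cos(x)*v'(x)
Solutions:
 v(x) = C1/cos(x)


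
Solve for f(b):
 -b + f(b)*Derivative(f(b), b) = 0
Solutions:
 f(b) = -sqrt(C1 + b^2)
 f(b) = sqrt(C1 + b^2)


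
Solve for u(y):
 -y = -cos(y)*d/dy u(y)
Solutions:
 u(y) = C1 + Integral(y/cos(y), y)


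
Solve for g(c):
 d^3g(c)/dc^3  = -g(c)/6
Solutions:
 g(c) = C3*exp(-6^(2/3)*c/6) + (C1*sin(2^(2/3)*3^(1/6)*c/4) + C2*cos(2^(2/3)*3^(1/6)*c/4))*exp(6^(2/3)*c/12)


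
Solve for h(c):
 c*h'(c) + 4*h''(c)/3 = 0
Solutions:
 h(c) = C1 + C2*erf(sqrt(6)*c/4)


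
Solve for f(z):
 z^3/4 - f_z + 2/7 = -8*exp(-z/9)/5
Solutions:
 f(z) = C1 + z^4/16 + 2*z/7 - 72*exp(-z/9)/5


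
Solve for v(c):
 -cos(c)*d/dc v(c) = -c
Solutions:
 v(c) = C1 + Integral(c/cos(c), c)


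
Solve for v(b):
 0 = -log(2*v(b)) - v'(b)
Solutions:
 Integral(1/(log(_y) + log(2)), (_y, v(b))) = C1 - b


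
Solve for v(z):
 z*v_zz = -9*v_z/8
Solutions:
 v(z) = C1 + C2/z^(1/8)


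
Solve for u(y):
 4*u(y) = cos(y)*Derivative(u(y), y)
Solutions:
 u(y) = C1*(sin(y)^2 + 2*sin(y) + 1)/(sin(y)^2 - 2*sin(y) + 1)


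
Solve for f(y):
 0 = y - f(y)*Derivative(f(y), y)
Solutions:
 f(y) = -sqrt(C1 + y^2)
 f(y) = sqrt(C1 + y^2)


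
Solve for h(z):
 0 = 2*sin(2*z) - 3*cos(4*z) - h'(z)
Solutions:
 h(z) = C1 - 3*sin(4*z)/4 - cos(2*z)


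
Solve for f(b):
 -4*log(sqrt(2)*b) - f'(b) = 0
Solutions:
 f(b) = C1 - 4*b*log(b) - b*log(4) + 4*b


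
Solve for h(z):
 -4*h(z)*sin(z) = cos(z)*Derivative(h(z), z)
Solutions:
 h(z) = C1*cos(z)^4


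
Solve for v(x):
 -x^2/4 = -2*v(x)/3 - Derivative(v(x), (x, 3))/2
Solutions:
 v(x) = C3*exp(-6^(2/3)*x/3) + 3*x^2/8 + (C1*sin(2^(2/3)*3^(1/6)*x/2) + C2*cos(2^(2/3)*3^(1/6)*x/2))*exp(6^(2/3)*x/6)


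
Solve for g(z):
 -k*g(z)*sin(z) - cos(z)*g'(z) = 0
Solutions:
 g(z) = C1*exp(k*log(cos(z)))


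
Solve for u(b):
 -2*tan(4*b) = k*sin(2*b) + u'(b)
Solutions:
 u(b) = C1 + k*cos(2*b)/2 + log(cos(4*b))/2


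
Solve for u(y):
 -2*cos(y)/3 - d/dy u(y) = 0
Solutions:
 u(y) = C1 - 2*sin(y)/3


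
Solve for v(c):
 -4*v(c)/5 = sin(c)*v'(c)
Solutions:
 v(c) = C1*(cos(c) + 1)^(2/5)/(cos(c) - 1)^(2/5)


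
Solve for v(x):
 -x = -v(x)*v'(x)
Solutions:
 v(x) = -sqrt(C1 + x^2)
 v(x) = sqrt(C1 + x^2)


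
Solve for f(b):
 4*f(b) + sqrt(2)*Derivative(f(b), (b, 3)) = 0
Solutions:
 f(b) = C3*exp(-sqrt(2)*b) + (C1*sin(sqrt(6)*b/2) + C2*cos(sqrt(6)*b/2))*exp(sqrt(2)*b/2)


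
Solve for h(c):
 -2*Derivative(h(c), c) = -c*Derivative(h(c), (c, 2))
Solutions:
 h(c) = C1 + C2*c^3


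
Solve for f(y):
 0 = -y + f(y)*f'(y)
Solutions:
 f(y) = -sqrt(C1 + y^2)
 f(y) = sqrt(C1 + y^2)


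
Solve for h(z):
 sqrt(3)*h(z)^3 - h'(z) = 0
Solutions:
 h(z) = -sqrt(2)*sqrt(-1/(C1 + sqrt(3)*z))/2
 h(z) = sqrt(2)*sqrt(-1/(C1 + sqrt(3)*z))/2


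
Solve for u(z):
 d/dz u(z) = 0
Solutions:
 u(z) = C1


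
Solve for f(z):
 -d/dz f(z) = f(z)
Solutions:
 f(z) = C1*exp(-z)


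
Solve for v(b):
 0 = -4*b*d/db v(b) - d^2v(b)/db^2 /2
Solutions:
 v(b) = C1 + C2*erf(2*b)


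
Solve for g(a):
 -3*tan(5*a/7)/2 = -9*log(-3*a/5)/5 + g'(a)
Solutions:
 g(a) = C1 + 9*a*log(-a)/5 - 9*a*log(5)/5 - 9*a/5 + 9*a*log(3)/5 + 21*log(cos(5*a/7))/10


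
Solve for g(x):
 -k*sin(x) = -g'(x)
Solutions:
 g(x) = C1 - k*cos(x)


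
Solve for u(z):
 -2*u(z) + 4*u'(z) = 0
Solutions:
 u(z) = C1*exp(z/2)


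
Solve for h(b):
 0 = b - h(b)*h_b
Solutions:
 h(b) = -sqrt(C1 + b^2)
 h(b) = sqrt(C1 + b^2)


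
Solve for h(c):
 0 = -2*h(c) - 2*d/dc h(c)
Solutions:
 h(c) = C1*exp(-c)


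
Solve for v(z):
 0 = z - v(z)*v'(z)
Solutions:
 v(z) = -sqrt(C1 + z^2)
 v(z) = sqrt(C1 + z^2)


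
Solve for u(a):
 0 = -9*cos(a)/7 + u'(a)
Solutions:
 u(a) = C1 + 9*sin(a)/7


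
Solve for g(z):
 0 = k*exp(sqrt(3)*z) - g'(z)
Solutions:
 g(z) = C1 + sqrt(3)*k*exp(sqrt(3)*z)/3


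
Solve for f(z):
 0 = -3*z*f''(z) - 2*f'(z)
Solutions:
 f(z) = C1 + C2*z^(1/3)


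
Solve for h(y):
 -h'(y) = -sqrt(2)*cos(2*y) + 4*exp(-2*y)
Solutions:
 h(y) = C1 + sqrt(2)*sin(2*y)/2 + 2*exp(-2*y)


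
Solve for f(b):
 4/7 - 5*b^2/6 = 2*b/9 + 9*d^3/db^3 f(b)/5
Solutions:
 f(b) = C1 + C2*b + C3*b^2 - 5*b^5/648 - 5*b^4/972 + 10*b^3/189


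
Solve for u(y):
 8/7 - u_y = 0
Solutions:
 u(y) = C1 + 8*y/7


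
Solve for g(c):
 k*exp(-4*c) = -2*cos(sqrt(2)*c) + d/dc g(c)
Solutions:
 g(c) = C1 - k*exp(-4*c)/4 + sqrt(2)*sin(sqrt(2)*c)


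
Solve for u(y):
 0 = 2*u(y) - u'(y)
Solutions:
 u(y) = C1*exp(2*y)


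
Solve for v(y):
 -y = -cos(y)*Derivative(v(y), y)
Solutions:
 v(y) = C1 + Integral(y/cos(y), y)


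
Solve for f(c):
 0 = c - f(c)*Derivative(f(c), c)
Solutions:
 f(c) = -sqrt(C1 + c^2)
 f(c) = sqrt(C1 + c^2)


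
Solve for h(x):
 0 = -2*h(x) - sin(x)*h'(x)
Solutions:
 h(x) = C1*(cos(x) + 1)/(cos(x) - 1)


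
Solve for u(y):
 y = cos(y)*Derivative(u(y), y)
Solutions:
 u(y) = C1 + Integral(y/cos(y), y)


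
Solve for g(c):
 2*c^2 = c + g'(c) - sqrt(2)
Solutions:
 g(c) = C1 + 2*c^3/3 - c^2/2 + sqrt(2)*c


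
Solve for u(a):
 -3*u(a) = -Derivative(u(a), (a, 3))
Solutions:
 u(a) = C3*exp(3^(1/3)*a) + (C1*sin(3^(5/6)*a/2) + C2*cos(3^(5/6)*a/2))*exp(-3^(1/3)*a/2)


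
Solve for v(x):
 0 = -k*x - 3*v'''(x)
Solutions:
 v(x) = C1 + C2*x + C3*x^2 - k*x^4/72


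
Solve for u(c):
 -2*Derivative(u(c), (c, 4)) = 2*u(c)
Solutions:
 u(c) = (C1*sin(sqrt(2)*c/2) + C2*cos(sqrt(2)*c/2))*exp(-sqrt(2)*c/2) + (C3*sin(sqrt(2)*c/2) + C4*cos(sqrt(2)*c/2))*exp(sqrt(2)*c/2)


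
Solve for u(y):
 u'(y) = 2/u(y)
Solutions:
 u(y) = -sqrt(C1 + 4*y)
 u(y) = sqrt(C1 + 4*y)


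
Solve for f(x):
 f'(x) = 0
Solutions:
 f(x) = C1


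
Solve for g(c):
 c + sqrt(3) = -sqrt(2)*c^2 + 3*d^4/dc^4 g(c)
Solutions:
 g(c) = C1 + C2*c + C3*c^2 + C4*c^3 + sqrt(2)*c^6/1080 + c^5/360 + sqrt(3)*c^4/72


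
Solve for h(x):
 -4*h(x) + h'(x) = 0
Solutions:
 h(x) = C1*exp(4*x)


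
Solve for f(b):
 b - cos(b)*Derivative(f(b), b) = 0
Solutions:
 f(b) = C1 + Integral(b/cos(b), b)


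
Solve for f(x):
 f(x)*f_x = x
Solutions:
 f(x) = -sqrt(C1 + x^2)
 f(x) = sqrt(C1 + x^2)


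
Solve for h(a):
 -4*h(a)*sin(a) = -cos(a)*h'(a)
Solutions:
 h(a) = C1/cos(a)^4


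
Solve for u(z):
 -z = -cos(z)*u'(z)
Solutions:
 u(z) = C1 + Integral(z/cos(z), z)


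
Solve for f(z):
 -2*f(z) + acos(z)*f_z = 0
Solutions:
 f(z) = C1*exp(2*Integral(1/acos(z), z))


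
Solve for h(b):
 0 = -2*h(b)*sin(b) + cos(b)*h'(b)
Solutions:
 h(b) = C1/cos(b)^2


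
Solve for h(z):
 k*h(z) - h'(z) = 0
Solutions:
 h(z) = C1*exp(k*z)


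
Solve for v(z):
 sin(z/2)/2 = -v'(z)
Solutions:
 v(z) = C1 + cos(z/2)


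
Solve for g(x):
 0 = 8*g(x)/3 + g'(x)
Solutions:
 g(x) = C1*exp(-8*x/3)


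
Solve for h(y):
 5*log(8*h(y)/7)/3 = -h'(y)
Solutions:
 3*Integral(1/(log(_y) - log(7) + 3*log(2)), (_y, h(y)))/5 = C1 - y


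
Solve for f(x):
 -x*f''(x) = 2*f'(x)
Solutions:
 f(x) = C1 + C2/x


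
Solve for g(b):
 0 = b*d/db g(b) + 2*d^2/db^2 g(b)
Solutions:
 g(b) = C1 + C2*erf(b/2)


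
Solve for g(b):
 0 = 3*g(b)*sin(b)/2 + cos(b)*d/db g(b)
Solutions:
 g(b) = C1*cos(b)^(3/2)


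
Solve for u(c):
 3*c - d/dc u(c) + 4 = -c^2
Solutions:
 u(c) = C1 + c^3/3 + 3*c^2/2 + 4*c


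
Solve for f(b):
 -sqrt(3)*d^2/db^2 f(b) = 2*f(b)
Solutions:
 f(b) = C1*sin(sqrt(2)*3^(3/4)*b/3) + C2*cos(sqrt(2)*3^(3/4)*b/3)


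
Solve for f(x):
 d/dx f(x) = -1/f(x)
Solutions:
 f(x) = -sqrt(C1 - 2*x)
 f(x) = sqrt(C1 - 2*x)


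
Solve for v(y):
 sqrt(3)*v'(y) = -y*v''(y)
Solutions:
 v(y) = C1 + C2*y^(1 - sqrt(3))


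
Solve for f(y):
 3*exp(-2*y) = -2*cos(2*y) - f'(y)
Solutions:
 f(y) = C1 - sin(2*y) + 3*exp(-2*y)/2


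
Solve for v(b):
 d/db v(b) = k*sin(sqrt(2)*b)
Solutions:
 v(b) = C1 - sqrt(2)*k*cos(sqrt(2)*b)/2


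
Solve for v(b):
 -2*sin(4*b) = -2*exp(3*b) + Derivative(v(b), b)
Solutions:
 v(b) = C1 + 2*exp(3*b)/3 + cos(4*b)/2


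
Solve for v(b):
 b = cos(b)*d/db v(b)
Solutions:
 v(b) = C1 + Integral(b/cos(b), b)


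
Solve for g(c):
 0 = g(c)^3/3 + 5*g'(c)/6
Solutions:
 g(c) = -sqrt(10)*sqrt(-1/(C1 - 2*c))/2
 g(c) = sqrt(10)*sqrt(-1/(C1 - 2*c))/2


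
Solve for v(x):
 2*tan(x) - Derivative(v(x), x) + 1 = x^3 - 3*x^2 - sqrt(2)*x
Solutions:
 v(x) = C1 - x^4/4 + x^3 + sqrt(2)*x^2/2 + x - 2*log(cos(x))


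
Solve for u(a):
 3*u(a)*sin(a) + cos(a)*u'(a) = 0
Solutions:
 u(a) = C1*cos(a)^3


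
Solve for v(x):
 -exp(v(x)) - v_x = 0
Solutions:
 v(x) = log(1/(C1 + x))


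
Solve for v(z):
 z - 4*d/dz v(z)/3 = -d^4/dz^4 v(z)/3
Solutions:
 v(z) = C1 + C4*exp(2^(2/3)*z) + 3*z^2/8 + (C2*sin(2^(2/3)*sqrt(3)*z/2) + C3*cos(2^(2/3)*sqrt(3)*z/2))*exp(-2^(2/3)*z/2)


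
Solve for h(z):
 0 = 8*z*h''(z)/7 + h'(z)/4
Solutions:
 h(z) = C1 + C2*z^(25/32)


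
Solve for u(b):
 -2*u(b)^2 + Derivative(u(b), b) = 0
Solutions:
 u(b) = -1/(C1 + 2*b)


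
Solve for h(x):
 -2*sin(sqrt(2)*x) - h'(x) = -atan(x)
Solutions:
 h(x) = C1 + x*atan(x) - log(x^2 + 1)/2 + sqrt(2)*cos(sqrt(2)*x)


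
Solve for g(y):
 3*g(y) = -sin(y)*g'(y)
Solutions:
 g(y) = C1*(cos(y) + 1)^(3/2)/(cos(y) - 1)^(3/2)


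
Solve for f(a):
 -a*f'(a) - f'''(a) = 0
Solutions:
 f(a) = C1 + Integral(C2*airyai(-a) + C3*airybi(-a), a)


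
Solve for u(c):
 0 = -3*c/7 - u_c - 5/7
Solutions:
 u(c) = C1 - 3*c^2/14 - 5*c/7


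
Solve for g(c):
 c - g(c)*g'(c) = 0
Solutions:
 g(c) = -sqrt(C1 + c^2)
 g(c) = sqrt(C1 + c^2)


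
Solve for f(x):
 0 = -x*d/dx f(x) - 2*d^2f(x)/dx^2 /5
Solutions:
 f(x) = C1 + C2*erf(sqrt(5)*x/2)


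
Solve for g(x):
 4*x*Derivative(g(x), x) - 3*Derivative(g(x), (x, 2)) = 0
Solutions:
 g(x) = C1 + C2*erfi(sqrt(6)*x/3)


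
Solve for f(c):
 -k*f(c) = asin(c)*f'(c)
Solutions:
 f(c) = C1*exp(-k*Integral(1/asin(c), c))


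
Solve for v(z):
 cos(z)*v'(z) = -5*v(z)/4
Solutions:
 v(z) = C1*(sin(z) - 1)^(5/8)/(sin(z) + 1)^(5/8)


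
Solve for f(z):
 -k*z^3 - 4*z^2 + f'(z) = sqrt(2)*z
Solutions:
 f(z) = C1 + k*z^4/4 + 4*z^3/3 + sqrt(2)*z^2/2


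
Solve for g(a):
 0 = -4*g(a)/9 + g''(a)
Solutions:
 g(a) = C1*exp(-2*a/3) + C2*exp(2*a/3)


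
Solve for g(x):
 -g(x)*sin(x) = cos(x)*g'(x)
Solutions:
 g(x) = C1*cos(x)


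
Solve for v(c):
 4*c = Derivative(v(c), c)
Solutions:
 v(c) = C1 + 2*c^2


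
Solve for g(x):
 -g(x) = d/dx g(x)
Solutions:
 g(x) = C1*exp(-x)


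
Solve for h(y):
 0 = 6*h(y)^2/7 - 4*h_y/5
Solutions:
 h(y) = -14/(C1 + 15*y)


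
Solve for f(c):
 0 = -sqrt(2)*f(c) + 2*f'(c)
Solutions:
 f(c) = C1*exp(sqrt(2)*c/2)


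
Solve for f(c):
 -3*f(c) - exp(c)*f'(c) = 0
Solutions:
 f(c) = C1*exp(3*exp(-c))


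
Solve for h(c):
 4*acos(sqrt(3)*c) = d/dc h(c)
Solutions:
 h(c) = C1 + 4*c*acos(sqrt(3)*c) - 4*sqrt(3)*sqrt(1 - 3*c^2)/3


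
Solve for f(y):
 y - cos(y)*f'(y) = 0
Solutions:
 f(y) = C1 + Integral(y/cos(y), y)


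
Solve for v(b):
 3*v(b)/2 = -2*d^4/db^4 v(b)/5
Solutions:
 v(b) = (C1*sin(15^(1/4)*b/2) + C2*cos(15^(1/4)*b/2))*exp(-15^(1/4)*b/2) + (C3*sin(15^(1/4)*b/2) + C4*cos(15^(1/4)*b/2))*exp(15^(1/4)*b/2)


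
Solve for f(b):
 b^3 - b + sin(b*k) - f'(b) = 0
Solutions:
 f(b) = C1 + b^4/4 - b^2/2 - cos(b*k)/k


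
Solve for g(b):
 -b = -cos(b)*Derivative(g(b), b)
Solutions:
 g(b) = C1 + Integral(b/cos(b), b)


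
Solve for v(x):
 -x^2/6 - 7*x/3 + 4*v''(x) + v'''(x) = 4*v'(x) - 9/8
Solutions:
 v(x) = C1 + C2*exp(2*x*(-1 + sqrt(2))) + C3*exp(-2*x*(1 + sqrt(2))) - x^3/72 - x^2/3 - 13*x/32


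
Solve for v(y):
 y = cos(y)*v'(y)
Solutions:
 v(y) = C1 + Integral(y/cos(y), y)


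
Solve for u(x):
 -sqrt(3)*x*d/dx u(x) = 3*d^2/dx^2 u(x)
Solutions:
 u(x) = C1 + C2*erf(sqrt(2)*3^(3/4)*x/6)


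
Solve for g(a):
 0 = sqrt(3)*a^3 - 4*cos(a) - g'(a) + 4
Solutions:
 g(a) = C1 + sqrt(3)*a^4/4 + 4*a - 4*sin(a)


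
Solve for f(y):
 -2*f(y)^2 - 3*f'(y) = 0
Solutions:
 f(y) = 3/(C1 + 2*y)


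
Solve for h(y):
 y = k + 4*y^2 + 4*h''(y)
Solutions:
 h(y) = C1 + C2*y - k*y^2/8 - y^4/12 + y^3/24


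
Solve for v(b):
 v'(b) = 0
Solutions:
 v(b) = C1


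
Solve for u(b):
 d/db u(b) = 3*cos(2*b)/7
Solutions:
 u(b) = C1 + 3*sin(2*b)/14


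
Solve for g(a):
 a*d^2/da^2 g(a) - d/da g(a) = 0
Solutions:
 g(a) = C1 + C2*a^2


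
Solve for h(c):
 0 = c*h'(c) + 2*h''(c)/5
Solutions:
 h(c) = C1 + C2*erf(sqrt(5)*c/2)


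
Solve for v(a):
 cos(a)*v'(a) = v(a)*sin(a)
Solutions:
 v(a) = C1/cos(a)


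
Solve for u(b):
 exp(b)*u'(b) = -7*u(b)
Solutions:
 u(b) = C1*exp(7*exp(-b))


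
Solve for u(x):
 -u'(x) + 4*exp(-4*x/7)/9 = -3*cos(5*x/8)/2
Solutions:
 u(x) = C1 + 12*sin(5*x/8)/5 - 7*exp(-4*x/7)/9


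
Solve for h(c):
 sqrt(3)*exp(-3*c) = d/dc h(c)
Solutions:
 h(c) = C1 - sqrt(3)*exp(-3*c)/3


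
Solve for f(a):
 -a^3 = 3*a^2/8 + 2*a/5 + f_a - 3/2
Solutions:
 f(a) = C1 - a^4/4 - a^3/8 - a^2/5 + 3*a/2


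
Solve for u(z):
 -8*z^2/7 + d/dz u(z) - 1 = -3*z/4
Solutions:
 u(z) = C1 + 8*z^3/21 - 3*z^2/8 + z


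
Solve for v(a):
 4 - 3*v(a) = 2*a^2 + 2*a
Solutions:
 v(a) = -2*a^2/3 - 2*a/3 + 4/3


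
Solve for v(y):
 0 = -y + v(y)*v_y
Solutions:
 v(y) = -sqrt(C1 + y^2)
 v(y) = sqrt(C1 + y^2)


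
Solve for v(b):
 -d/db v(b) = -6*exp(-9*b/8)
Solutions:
 v(b) = C1 - 16*exp(-9*b/8)/3


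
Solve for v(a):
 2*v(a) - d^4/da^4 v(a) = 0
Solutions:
 v(a) = C1*exp(-2^(1/4)*a) + C2*exp(2^(1/4)*a) + C3*sin(2^(1/4)*a) + C4*cos(2^(1/4)*a)


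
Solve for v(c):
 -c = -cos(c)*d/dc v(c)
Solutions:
 v(c) = C1 + Integral(c/cos(c), c)


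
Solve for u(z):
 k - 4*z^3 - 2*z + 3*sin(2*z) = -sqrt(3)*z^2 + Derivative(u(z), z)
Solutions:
 u(z) = C1 + k*z - z^4 + sqrt(3)*z^3/3 - z^2 - 3*cos(2*z)/2


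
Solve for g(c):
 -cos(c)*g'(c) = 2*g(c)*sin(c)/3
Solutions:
 g(c) = C1*cos(c)^(2/3)


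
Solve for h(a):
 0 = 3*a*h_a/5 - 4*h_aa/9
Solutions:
 h(a) = C1 + C2*erfi(3*sqrt(30)*a/20)


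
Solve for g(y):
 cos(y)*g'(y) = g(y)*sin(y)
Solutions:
 g(y) = C1/cos(y)


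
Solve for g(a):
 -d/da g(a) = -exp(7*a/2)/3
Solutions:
 g(a) = C1 + 2*exp(7*a/2)/21


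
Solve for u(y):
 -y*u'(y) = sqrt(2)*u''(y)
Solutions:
 u(y) = C1 + C2*erf(2^(1/4)*y/2)


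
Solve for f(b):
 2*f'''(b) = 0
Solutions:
 f(b) = C1 + C2*b + C3*b^2


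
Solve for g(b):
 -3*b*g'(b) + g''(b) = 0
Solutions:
 g(b) = C1 + C2*erfi(sqrt(6)*b/2)


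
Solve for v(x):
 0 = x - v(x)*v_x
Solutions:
 v(x) = -sqrt(C1 + x^2)
 v(x) = sqrt(C1 + x^2)


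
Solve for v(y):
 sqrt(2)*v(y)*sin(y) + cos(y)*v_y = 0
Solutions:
 v(y) = C1*cos(y)^(sqrt(2))


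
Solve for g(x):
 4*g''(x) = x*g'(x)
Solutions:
 g(x) = C1 + C2*erfi(sqrt(2)*x/4)


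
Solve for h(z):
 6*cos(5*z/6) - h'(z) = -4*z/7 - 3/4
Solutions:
 h(z) = C1 + 2*z^2/7 + 3*z/4 + 36*sin(5*z/6)/5


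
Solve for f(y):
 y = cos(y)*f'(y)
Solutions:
 f(y) = C1 + Integral(y/cos(y), y)


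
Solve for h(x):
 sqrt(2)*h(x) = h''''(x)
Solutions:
 h(x) = C1*exp(-2^(1/8)*x) + C2*exp(2^(1/8)*x) + C3*sin(2^(1/8)*x) + C4*cos(2^(1/8)*x)


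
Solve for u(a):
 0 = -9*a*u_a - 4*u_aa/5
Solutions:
 u(a) = C1 + C2*erf(3*sqrt(10)*a/4)


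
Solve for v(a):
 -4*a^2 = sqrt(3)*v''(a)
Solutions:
 v(a) = C1 + C2*a - sqrt(3)*a^4/9


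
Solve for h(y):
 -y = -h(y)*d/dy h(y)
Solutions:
 h(y) = -sqrt(C1 + y^2)
 h(y) = sqrt(C1 + y^2)


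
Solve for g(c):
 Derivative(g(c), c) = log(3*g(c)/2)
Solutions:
 Integral(1/(-log(_y) - log(3) + log(2)), (_y, g(c))) = C1 - c


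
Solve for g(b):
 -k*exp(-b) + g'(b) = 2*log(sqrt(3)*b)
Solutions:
 g(b) = C1 + 2*b*log(b) + b*(-2 + log(3)) - k*exp(-b)


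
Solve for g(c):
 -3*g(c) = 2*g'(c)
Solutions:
 g(c) = C1*exp(-3*c/2)


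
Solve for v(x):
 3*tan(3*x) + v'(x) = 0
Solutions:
 v(x) = C1 + log(cos(3*x))


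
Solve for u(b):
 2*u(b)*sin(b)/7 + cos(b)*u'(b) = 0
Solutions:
 u(b) = C1*cos(b)^(2/7)


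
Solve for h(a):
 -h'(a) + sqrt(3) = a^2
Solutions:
 h(a) = C1 - a^3/3 + sqrt(3)*a


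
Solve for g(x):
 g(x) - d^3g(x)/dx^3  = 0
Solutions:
 g(x) = C3*exp(x) + (C1*sin(sqrt(3)*x/2) + C2*cos(sqrt(3)*x/2))*exp(-x/2)


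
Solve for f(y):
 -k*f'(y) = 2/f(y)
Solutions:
 f(y) = -sqrt(C1 - 4*y/k)
 f(y) = sqrt(C1 - 4*y/k)


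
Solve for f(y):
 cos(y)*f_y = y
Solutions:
 f(y) = C1 + Integral(y/cos(y), y)


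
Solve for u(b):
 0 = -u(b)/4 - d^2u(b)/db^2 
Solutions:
 u(b) = C1*sin(b/2) + C2*cos(b/2)


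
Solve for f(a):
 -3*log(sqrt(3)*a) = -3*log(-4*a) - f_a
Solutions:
 f(a) = C1 + a*(-6*log(2) + 3*log(3)/2 - 3*I*pi)


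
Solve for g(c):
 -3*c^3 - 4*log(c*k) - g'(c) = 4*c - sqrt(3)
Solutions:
 g(c) = C1 - 3*c^4/4 - 2*c^2 - 4*c*log(c*k) + c*(sqrt(3) + 4)


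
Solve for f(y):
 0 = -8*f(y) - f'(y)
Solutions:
 f(y) = C1*exp(-8*y)


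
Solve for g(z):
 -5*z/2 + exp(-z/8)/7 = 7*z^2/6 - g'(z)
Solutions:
 g(z) = C1 + 7*z^3/18 + 5*z^2/4 + 8*exp(-z/8)/7


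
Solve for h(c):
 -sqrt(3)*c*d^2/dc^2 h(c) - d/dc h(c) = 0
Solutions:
 h(c) = C1 + C2*c^(1 - sqrt(3)/3)


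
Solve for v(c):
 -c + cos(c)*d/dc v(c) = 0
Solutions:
 v(c) = C1 + Integral(c/cos(c), c)


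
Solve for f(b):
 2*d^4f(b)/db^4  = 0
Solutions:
 f(b) = C1 + C2*b + C3*b^2 + C4*b^3


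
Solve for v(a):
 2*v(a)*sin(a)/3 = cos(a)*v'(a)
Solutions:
 v(a) = C1/cos(a)^(2/3)


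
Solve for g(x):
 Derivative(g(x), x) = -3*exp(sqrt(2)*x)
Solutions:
 g(x) = C1 - 3*sqrt(2)*exp(sqrt(2)*x)/2


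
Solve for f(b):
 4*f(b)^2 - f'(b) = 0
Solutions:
 f(b) = -1/(C1 + 4*b)


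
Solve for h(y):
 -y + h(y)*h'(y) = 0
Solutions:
 h(y) = -sqrt(C1 + y^2)
 h(y) = sqrt(C1 + y^2)


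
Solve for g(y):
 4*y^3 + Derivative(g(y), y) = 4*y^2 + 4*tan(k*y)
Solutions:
 g(y) = C1 - y^4 + 4*y^3/3 + 4*Piecewise((-log(cos(k*y))/k, Ne(k, 0)), (0, True))


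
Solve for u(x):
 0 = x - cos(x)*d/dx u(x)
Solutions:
 u(x) = C1 + Integral(x/cos(x), x)


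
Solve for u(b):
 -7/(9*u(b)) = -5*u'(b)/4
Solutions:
 u(b) = -sqrt(C1 + 280*b)/15
 u(b) = sqrt(C1 + 280*b)/15


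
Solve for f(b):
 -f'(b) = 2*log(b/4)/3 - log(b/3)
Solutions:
 f(b) = C1 + b*log(b)/3 - b*log(3) - b/3 + 4*b*log(2)/3


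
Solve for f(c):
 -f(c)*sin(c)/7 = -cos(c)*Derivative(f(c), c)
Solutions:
 f(c) = C1/cos(c)^(1/7)


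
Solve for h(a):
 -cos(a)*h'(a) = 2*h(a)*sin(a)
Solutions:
 h(a) = C1*cos(a)^2


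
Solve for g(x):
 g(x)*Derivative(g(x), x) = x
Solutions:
 g(x) = -sqrt(C1 + x^2)
 g(x) = sqrt(C1 + x^2)


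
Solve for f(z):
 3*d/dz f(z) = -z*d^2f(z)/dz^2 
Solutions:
 f(z) = C1 + C2/z^2


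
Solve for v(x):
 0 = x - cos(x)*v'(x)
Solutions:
 v(x) = C1 + Integral(x/cos(x), x)


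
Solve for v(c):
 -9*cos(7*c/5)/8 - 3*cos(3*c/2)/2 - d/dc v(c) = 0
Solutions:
 v(c) = C1 - 45*sin(7*c/5)/56 - sin(3*c/2)


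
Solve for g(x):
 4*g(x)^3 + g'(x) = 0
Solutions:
 g(x) = -sqrt(2)*sqrt(-1/(C1 - 4*x))/2
 g(x) = sqrt(2)*sqrt(-1/(C1 - 4*x))/2


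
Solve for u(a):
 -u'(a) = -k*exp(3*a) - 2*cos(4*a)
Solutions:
 u(a) = C1 + k*exp(3*a)/3 + sin(4*a)/2


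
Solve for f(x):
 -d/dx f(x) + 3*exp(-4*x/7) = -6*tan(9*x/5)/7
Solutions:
 f(x) = C1 + 5*log(tan(9*x/5)^2 + 1)/21 - 21*exp(-4*x/7)/4


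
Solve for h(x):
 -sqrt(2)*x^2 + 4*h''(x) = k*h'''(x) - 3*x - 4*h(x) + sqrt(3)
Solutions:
 h(x) = C1*exp(x*(-2^(1/3)*(sqrt(((27 + 32/k^2)^2 - 1024/k^4)/k^2) - 27/k - 32/k^3)^(1/3) + 4/k - 8*2^(2/3)/(k^2*(sqrt(((27 + 32/k^2)^2 - 1024/k^4)/k^2) - 27/k - 32/k^3)^(1/3)))/3) + C2*exp(x*(2^(1/3)*(sqrt(((27 + 32/k^2)^2 - 1024/k^4)/k^2) - 27/k - 32/k^3)^(1/3) - 2^(1/3)*sqrt(3)*I*(sqrt(((27 + 32/k^2)^2 - 1024/k^4)/k^2) - 27/k - 32/k^3)^(1/3) + 8/k - 32*2^(2/3)/(k^2*(-1 + sqrt(3)*I)*(sqrt(((27 + 32/k^2)^2 - 1024/k^4)/k^2) - 27/k - 32/k^3)^(1/3)))/6) + C3*exp(x*(2^(1/3)*(sqrt(((27 + 32/k^2)^2 - 1024/k^4)/k^2) - 27/k - 32/k^3)^(1/3) + 2^(1/3)*sqrt(3)*I*(sqrt(((27 + 32/k^2)^2 - 1024/k^4)/k^2) - 27/k - 32/k^3)^(1/3) + 8/k + 32*2^(2/3)/(k^2*(1 + sqrt(3)*I)*(sqrt(((27 + 32/k^2)^2 - 1024/k^4)/k^2) - 27/k - 32/k^3)^(1/3)))/6) + sqrt(2)*x^2/4 - 3*x/4 - sqrt(2)/2 + sqrt(3)/4


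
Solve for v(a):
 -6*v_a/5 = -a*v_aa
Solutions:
 v(a) = C1 + C2*a^(11/5)


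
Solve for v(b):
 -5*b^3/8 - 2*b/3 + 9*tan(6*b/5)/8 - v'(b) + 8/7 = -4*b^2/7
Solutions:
 v(b) = C1 - 5*b^4/32 + 4*b^3/21 - b^2/3 + 8*b/7 - 15*log(cos(6*b/5))/16


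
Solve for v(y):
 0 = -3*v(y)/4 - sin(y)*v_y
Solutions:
 v(y) = C1*(cos(y) + 1)^(3/8)/(cos(y) - 1)^(3/8)


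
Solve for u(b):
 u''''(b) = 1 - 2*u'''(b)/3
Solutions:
 u(b) = C1 + C2*b + C3*b^2 + C4*exp(-2*b/3) + b^3/4


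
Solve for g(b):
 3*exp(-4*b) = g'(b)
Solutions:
 g(b) = C1 - 3*exp(-4*b)/4


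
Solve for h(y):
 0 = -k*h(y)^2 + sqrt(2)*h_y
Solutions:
 h(y) = -2/(C1 + sqrt(2)*k*y)


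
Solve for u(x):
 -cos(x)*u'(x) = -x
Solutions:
 u(x) = C1 + Integral(x/cos(x), x)


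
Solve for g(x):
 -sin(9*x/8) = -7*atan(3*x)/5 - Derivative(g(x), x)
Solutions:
 g(x) = C1 - 7*x*atan(3*x)/5 + 7*log(9*x^2 + 1)/30 - 8*cos(9*x/8)/9


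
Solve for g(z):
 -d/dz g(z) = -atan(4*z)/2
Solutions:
 g(z) = C1 + z*atan(4*z)/2 - log(16*z^2 + 1)/16


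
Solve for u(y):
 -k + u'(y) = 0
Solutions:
 u(y) = C1 + k*y


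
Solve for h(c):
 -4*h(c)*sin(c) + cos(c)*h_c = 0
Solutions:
 h(c) = C1/cos(c)^4


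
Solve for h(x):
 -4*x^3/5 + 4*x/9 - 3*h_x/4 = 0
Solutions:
 h(x) = C1 - 4*x^4/15 + 8*x^2/27


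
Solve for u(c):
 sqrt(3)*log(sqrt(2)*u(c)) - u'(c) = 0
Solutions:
 -2*sqrt(3)*Integral(1/(2*log(_y) + log(2)), (_y, u(c)))/3 = C1 - c


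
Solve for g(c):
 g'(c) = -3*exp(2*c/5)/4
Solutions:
 g(c) = C1 - 15*exp(2*c/5)/8


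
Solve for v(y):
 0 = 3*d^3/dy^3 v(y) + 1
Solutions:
 v(y) = C1 + C2*y + C3*y^2 - y^3/18


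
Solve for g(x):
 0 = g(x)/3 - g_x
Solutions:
 g(x) = C1*exp(x/3)


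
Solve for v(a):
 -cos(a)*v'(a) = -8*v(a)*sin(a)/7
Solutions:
 v(a) = C1/cos(a)^(8/7)


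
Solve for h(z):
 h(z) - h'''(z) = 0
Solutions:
 h(z) = C3*exp(z) + (C1*sin(sqrt(3)*z/2) + C2*cos(sqrt(3)*z/2))*exp(-z/2)


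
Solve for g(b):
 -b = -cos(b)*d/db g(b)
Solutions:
 g(b) = C1 + Integral(b/cos(b), b)


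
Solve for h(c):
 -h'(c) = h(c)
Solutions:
 h(c) = C1*exp(-c)


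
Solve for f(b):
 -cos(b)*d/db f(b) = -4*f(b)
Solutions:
 f(b) = C1*(sin(b)^2 + 2*sin(b) + 1)/(sin(b)^2 - 2*sin(b) + 1)


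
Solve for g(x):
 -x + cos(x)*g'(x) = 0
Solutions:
 g(x) = C1 + Integral(x/cos(x), x)


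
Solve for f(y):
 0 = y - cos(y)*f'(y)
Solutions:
 f(y) = C1 + Integral(y/cos(y), y)


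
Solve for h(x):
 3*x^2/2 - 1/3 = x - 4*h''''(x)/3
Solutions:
 h(x) = C1 + C2*x + C3*x^2 + C4*x^3 - x^6/320 + x^5/160 + x^4/96


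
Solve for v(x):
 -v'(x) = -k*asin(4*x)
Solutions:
 v(x) = C1 + k*(x*asin(4*x) + sqrt(1 - 16*x^2)/4)


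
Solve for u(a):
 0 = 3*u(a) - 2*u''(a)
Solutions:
 u(a) = C1*exp(-sqrt(6)*a/2) + C2*exp(sqrt(6)*a/2)


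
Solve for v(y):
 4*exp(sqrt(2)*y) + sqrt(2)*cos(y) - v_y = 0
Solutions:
 v(y) = C1 + 2*sqrt(2)*exp(sqrt(2)*y) + sqrt(2)*sin(y)


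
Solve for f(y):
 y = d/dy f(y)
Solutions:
 f(y) = C1 + y^2/2


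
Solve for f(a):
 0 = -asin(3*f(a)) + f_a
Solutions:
 Integral(1/asin(3*_y), (_y, f(a))) = C1 + a


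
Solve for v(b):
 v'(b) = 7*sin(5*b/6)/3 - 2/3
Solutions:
 v(b) = C1 - 2*b/3 - 14*cos(5*b/6)/5


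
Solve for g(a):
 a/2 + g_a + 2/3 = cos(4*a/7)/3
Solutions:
 g(a) = C1 - a^2/4 - 2*a/3 + 7*sin(4*a/7)/12


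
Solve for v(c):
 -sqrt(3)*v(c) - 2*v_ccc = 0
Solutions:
 v(c) = C3*exp(-2^(2/3)*3^(1/6)*c/2) + (C1*sin(6^(2/3)*c/4) + C2*cos(6^(2/3)*c/4))*exp(2^(2/3)*3^(1/6)*c/4)


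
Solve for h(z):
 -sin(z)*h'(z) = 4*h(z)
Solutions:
 h(z) = C1*(cos(z)^2 + 2*cos(z) + 1)/(cos(z)^2 - 2*cos(z) + 1)


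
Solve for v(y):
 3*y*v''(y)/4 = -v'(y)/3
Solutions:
 v(y) = C1 + C2*y^(5/9)


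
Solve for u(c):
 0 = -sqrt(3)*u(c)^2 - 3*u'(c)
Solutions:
 u(c) = 3/(C1 + sqrt(3)*c)


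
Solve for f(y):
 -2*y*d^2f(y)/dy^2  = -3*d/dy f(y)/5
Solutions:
 f(y) = C1 + C2*y^(13/10)


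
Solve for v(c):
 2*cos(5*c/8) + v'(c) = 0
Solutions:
 v(c) = C1 - 16*sin(5*c/8)/5


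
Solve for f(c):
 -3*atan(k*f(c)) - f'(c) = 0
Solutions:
 Integral(1/atan(_y*k), (_y, f(c))) = C1 - 3*c


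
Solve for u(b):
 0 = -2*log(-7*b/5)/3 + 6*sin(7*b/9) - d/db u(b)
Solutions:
 u(b) = C1 - 2*b*log(-b)/3 - 2*b*log(7)/3 + 2*b/3 + 2*b*log(5)/3 - 54*cos(7*b/9)/7


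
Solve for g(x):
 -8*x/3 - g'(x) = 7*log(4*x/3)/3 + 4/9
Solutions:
 g(x) = C1 - 4*x^2/3 - 7*x*log(x)/3 - 14*x*log(2)/3 + 17*x/9 + 7*x*log(3)/3


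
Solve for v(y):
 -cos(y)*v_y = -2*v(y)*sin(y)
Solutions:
 v(y) = C1/cos(y)^2


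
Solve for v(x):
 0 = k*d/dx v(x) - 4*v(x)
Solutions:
 v(x) = C1*exp(4*x/k)


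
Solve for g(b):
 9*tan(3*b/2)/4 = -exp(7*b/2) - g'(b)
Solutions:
 g(b) = C1 - 2*exp(7*b/2)/7 + 3*log(cos(3*b/2))/2


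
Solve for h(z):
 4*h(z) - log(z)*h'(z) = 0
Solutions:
 h(z) = C1*exp(4*li(z))


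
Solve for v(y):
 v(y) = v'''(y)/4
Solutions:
 v(y) = C3*exp(2^(2/3)*y) + (C1*sin(2^(2/3)*sqrt(3)*y/2) + C2*cos(2^(2/3)*sqrt(3)*y/2))*exp(-2^(2/3)*y/2)


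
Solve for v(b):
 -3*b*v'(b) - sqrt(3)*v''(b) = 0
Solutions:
 v(b) = C1 + C2*erf(sqrt(2)*3^(1/4)*b/2)


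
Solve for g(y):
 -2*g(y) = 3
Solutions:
 g(y) = -3/2


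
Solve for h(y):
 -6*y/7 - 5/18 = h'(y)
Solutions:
 h(y) = C1 - 3*y^2/7 - 5*y/18


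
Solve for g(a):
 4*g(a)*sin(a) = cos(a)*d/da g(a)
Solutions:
 g(a) = C1/cos(a)^4


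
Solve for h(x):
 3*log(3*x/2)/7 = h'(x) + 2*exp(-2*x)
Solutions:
 h(x) = C1 + 3*x*log(x)/7 + 3*x*(-1 - log(2) + log(3))/7 + exp(-2*x)


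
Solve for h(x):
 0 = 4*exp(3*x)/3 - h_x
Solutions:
 h(x) = C1 + 4*exp(3*x)/9


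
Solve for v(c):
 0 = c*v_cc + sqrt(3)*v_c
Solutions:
 v(c) = C1 + C2*c^(1 - sqrt(3))


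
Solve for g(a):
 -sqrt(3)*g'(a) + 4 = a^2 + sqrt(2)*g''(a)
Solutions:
 g(a) = C1 + C2*exp(-sqrt(6)*a/2) - sqrt(3)*a^3/9 + sqrt(2)*a^2/3 + 8*sqrt(3)*a/9


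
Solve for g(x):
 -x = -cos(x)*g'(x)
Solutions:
 g(x) = C1 + Integral(x/cos(x), x)


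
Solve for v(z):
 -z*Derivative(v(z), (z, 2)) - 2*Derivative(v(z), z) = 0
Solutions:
 v(z) = C1 + C2/z


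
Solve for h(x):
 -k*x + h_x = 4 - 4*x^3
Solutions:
 h(x) = C1 + k*x^2/2 - x^4 + 4*x


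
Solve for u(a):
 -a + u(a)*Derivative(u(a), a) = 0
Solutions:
 u(a) = -sqrt(C1 + a^2)
 u(a) = sqrt(C1 + a^2)


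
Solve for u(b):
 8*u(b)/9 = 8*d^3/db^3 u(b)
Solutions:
 u(b) = C3*exp(3^(1/3)*b/3) + (C1*sin(3^(5/6)*b/6) + C2*cos(3^(5/6)*b/6))*exp(-3^(1/3)*b/6)


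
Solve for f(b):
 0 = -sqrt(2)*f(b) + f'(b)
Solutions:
 f(b) = C1*exp(sqrt(2)*b)


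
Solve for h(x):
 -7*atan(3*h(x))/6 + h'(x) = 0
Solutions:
 Integral(1/atan(3*_y), (_y, h(x))) = C1 + 7*x/6


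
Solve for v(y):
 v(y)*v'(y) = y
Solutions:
 v(y) = -sqrt(C1 + y^2)
 v(y) = sqrt(C1 + y^2)


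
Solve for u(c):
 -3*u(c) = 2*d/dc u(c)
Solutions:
 u(c) = C1*exp(-3*c/2)


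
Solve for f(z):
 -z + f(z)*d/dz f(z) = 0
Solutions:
 f(z) = -sqrt(C1 + z^2)
 f(z) = sqrt(C1 + z^2)


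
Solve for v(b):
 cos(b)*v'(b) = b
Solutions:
 v(b) = C1 + Integral(b/cos(b), b)


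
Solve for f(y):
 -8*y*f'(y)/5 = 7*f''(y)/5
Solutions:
 f(y) = C1 + C2*erf(2*sqrt(7)*y/7)


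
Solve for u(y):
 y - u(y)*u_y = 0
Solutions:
 u(y) = -sqrt(C1 + y^2)
 u(y) = sqrt(C1 + y^2)


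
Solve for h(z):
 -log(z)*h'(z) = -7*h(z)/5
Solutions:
 h(z) = C1*exp(7*li(z)/5)


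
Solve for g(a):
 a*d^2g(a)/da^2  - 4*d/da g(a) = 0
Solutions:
 g(a) = C1 + C2*a^5


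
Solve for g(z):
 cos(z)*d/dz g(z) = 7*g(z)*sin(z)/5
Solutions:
 g(z) = C1/cos(z)^(7/5)


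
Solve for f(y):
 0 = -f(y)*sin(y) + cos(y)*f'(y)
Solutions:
 f(y) = C1/cos(y)


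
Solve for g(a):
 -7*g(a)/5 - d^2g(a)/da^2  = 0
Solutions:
 g(a) = C1*sin(sqrt(35)*a/5) + C2*cos(sqrt(35)*a/5)


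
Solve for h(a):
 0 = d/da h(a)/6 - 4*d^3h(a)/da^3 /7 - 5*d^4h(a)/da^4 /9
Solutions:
 h(a) = C1 + C2*exp(-a*(96*6^(2/3)/(35*sqrt(27769) + 6271)^(1/3) + 6^(1/3)*(35*sqrt(27769) + 6271)^(1/3) + 48)/140)*sin(2^(1/3)*3^(1/6)*a*(-3^(2/3)*(35*sqrt(27769) + 6271)^(1/3) + 288*2^(1/3)/(35*sqrt(27769) + 6271)^(1/3))/140) + C3*exp(-a*(96*6^(2/3)/(35*sqrt(27769) + 6271)^(1/3) + 6^(1/3)*(35*sqrt(27769) + 6271)^(1/3) + 48)/140)*cos(2^(1/3)*3^(1/6)*a*(-3^(2/3)*(35*sqrt(27769) + 6271)^(1/3) + 288*2^(1/3)/(35*sqrt(27769) + 6271)^(1/3))/140) + C4*exp(a*(-24 + 96*6^(2/3)/(35*sqrt(27769) + 6271)^(1/3) + 6^(1/3)*(35*sqrt(27769) + 6271)^(1/3))/70)


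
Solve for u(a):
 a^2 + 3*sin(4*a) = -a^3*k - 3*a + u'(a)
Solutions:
 u(a) = C1 + a^4*k/4 + a^3/3 + 3*a^2/2 - 3*cos(4*a)/4


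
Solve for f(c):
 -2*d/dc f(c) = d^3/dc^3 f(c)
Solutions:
 f(c) = C1 + C2*sin(sqrt(2)*c) + C3*cos(sqrt(2)*c)


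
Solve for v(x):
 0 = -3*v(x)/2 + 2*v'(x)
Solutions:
 v(x) = C1*exp(3*x/4)


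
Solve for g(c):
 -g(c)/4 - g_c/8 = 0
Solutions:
 g(c) = C1*exp(-2*c)


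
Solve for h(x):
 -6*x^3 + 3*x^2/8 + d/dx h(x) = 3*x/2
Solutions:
 h(x) = C1 + 3*x^4/2 - x^3/8 + 3*x^2/4


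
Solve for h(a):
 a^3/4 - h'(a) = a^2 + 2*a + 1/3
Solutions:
 h(a) = C1 + a^4/16 - a^3/3 - a^2 - a/3


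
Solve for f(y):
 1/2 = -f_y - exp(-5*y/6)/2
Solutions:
 f(y) = C1 - y/2 + 3*exp(-5*y/6)/5


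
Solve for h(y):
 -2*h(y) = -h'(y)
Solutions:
 h(y) = C1*exp(2*y)


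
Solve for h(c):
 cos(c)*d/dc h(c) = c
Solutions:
 h(c) = C1 + Integral(c/cos(c), c)


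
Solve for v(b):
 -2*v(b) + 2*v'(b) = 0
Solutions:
 v(b) = C1*exp(b)


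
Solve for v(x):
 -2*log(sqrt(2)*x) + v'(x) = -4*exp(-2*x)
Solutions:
 v(x) = C1 + 2*x*log(x) + x*(-2 + log(2)) + 2*exp(-2*x)


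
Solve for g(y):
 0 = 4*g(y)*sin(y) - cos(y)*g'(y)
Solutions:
 g(y) = C1/cos(y)^4


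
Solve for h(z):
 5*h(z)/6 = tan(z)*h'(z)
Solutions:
 h(z) = C1*sin(z)^(5/6)


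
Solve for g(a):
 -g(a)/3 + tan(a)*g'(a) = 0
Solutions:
 g(a) = C1*sin(a)^(1/3)


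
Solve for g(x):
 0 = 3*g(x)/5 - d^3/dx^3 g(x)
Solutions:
 g(x) = C3*exp(3^(1/3)*5^(2/3)*x/5) + (C1*sin(3^(5/6)*5^(2/3)*x/10) + C2*cos(3^(5/6)*5^(2/3)*x/10))*exp(-3^(1/3)*5^(2/3)*x/10)


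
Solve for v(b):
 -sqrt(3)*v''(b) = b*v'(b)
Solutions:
 v(b) = C1 + C2*erf(sqrt(2)*3^(3/4)*b/6)


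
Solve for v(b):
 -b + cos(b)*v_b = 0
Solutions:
 v(b) = C1 + Integral(b/cos(b), b)


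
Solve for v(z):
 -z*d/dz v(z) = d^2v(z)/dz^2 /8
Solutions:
 v(z) = C1 + C2*erf(2*z)


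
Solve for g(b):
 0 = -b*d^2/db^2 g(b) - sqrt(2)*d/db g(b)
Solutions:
 g(b) = C1 + C2*b^(1 - sqrt(2))


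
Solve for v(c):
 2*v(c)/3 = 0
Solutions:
 v(c) = 0


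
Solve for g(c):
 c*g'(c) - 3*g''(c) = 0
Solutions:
 g(c) = C1 + C2*erfi(sqrt(6)*c/6)


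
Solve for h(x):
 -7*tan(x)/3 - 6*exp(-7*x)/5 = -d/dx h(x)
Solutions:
 h(x) = C1 + 7*log(tan(x)^2 + 1)/6 - 6*exp(-7*x)/35


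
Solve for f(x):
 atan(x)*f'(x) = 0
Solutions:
 f(x) = C1


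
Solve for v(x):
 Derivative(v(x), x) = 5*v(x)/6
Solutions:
 v(x) = C1*exp(5*x/6)


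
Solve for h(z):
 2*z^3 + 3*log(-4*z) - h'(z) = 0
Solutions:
 h(z) = C1 + z^4/2 + 3*z*log(-z) + 3*z*(-1 + 2*log(2))


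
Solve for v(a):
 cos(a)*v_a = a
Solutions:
 v(a) = C1 + Integral(a/cos(a), a)


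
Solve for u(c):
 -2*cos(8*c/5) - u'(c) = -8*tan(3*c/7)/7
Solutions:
 u(c) = C1 - 8*log(cos(3*c/7))/3 - 5*sin(8*c/5)/4


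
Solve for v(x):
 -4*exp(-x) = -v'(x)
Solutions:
 v(x) = C1 - 4*exp(-x)


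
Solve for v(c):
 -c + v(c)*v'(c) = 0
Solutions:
 v(c) = -sqrt(C1 + c^2)
 v(c) = sqrt(C1 + c^2)


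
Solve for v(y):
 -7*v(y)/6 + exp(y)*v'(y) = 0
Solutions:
 v(y) = C1*exp(-7*exp(-y)/6)


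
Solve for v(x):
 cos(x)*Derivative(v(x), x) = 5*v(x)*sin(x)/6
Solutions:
 v(x) = C1/cos(x)^(5/6)


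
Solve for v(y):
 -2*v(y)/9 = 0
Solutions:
 v(y) = 0


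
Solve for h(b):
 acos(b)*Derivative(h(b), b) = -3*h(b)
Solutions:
 h(b) = C1*exp(-3*Integral(1/acos(b), b))


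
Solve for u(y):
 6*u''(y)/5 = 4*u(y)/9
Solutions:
 u(y) = C1*exp(-sqrt(30)*y/9) + C2*exp(sqrt(30)*y/9)


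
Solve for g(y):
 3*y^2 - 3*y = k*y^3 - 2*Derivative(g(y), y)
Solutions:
 g(y) = C1 + k*y^4/8 - y^3/2 + 3*y^2/4


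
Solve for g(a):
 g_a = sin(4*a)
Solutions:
 g(a) = C1 - cos(4*a)/4


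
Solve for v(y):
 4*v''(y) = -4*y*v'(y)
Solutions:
 v(y) = C1 + C2*erf(sqrt(2)*y/2)


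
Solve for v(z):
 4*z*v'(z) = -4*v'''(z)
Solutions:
 v(z) = C1 + Integral(C2*airyai(-z) + C3*airybi(-z), z)


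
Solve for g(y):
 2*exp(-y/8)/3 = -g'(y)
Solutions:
 g(y) = C1 + 16*exp(-y/8)/3


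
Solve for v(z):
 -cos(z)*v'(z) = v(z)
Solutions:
 v(z) = C1*sqrt(sin(z) - 1)/sqrt(sin(z) + 1)


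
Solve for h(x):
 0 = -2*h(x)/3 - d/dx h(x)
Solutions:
 h(x) = C1*exp(-2*x/3)


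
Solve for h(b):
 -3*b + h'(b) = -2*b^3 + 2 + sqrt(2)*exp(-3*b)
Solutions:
 h(b) = C1 - b^4/2 + 3*b^2/2 + 2*b - sqrt(2)*exp(-3*b)/3


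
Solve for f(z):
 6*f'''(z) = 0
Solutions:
 f(z) = C1 + C2*z + C3*z^2


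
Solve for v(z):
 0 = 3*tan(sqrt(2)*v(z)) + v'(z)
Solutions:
 v(z) = sqrt(2)*(pi - asin(C1*exp(-3*sqrt(2)*z)))/2
 v(z) = sqrt(2)*asin(C1*exp(-3*sqrt(2)*z))/2


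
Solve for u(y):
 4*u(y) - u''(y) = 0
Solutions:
 u(y) = C1*exp(-2*y) + C2*exp(2*y)


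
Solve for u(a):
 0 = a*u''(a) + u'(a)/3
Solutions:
 u(a) = C1 + C2*a^(2/3)


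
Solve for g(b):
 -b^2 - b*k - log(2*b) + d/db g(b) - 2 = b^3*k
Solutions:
 g(b) = C1 + b^4*k/4 + b^3/3 + b^2*k/2 + b*log(b) + b*log(2) + b


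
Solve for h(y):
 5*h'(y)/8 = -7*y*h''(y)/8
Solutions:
 h(y) = C1 + C2*y^(2/7)


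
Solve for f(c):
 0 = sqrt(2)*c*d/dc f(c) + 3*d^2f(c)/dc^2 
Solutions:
 f(c) = C1 + C2*erf(2^(3/4)*sqrt(3)*c/6)


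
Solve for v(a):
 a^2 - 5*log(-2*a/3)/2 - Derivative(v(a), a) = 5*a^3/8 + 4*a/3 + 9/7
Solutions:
 v(a) = C1 - 5*a^4/32 + a^3/3 - 2*a^2/3 - 5*a*log(-a)/2 + a*(-3*log(2) + log(6)/2 + 17/14 + 2*log(3))


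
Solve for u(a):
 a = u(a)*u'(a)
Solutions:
 u(a) = -sqrt(C1 + a^2)
 u(a) = sqrt(C1 + a^2)


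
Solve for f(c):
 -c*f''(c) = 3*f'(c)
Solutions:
 f(c) = C1 + C2/c^2


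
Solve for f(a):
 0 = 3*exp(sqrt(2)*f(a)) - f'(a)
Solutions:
 f(a) = sqrt(2)*(2*log(-1/(C1 + 3*a)) - log(2))/4


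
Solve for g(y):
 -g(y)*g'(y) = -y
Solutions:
 g(y) = -sqrt(C1 + y^2)
 g(y) = sqrt(C1 + y^2)


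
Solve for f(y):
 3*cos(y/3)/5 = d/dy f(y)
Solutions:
 f(y) = C1 + 9*sin(y/3)/5


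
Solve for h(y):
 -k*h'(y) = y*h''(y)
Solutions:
 h(y) = C1 + y^(1 - re(k))*(C2*sin(log(y)*Abs(im(k))) + C3*cos(log(y)*im(k)))


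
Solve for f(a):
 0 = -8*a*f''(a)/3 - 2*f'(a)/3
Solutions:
 f(a) = C1 + C2*a^(3/4)


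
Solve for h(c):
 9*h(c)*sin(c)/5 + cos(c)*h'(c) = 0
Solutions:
 h(c) = C1*cos(c)^(9/5)


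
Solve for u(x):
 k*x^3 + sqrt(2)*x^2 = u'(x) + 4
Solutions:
 u(x) = C1 + k*x^4/4 + sqrt(2)*x^3/3 - 4*x


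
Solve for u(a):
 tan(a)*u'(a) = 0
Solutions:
 u(a) = C1


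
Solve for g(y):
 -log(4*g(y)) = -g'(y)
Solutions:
 -Integral(1/(log(_y) + 2*log(2)), (_y, g(y))) = C1 - y


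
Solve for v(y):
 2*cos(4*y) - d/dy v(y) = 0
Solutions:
 v(y) = C1 + sin(4*y)/2


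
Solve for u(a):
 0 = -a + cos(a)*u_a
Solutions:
 u(a) = C1 + Integral(a/cos(a), a)


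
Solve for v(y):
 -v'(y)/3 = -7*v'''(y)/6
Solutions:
 v(y) = C1 + C2*exp(-sqrt(14)*y/7) + C3*exp(sqrt(14)*y/7)


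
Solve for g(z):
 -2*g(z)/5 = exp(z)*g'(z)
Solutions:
 g(z) = C1*exp(2*exp(-z)/5)


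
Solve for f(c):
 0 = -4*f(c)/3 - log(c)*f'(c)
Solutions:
 f(c) = C1*exp(-4*li(c)/3)


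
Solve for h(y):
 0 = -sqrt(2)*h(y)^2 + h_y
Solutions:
 h(y) = -1/(C1 + sqrt(2)*y)


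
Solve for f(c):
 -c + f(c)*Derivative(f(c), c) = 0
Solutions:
 f(c) = -sqrt(C1 + c^2)
 f(c) = sqrt(C1 + c^2)


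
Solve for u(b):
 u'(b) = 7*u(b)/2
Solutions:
 u(b) = C1*exp(7*b/2)


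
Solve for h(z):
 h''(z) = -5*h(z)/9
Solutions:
 h(z) = C1*sin(sqrt(5)*z/3) + C2*cos(sqrt(5)*z/3)
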